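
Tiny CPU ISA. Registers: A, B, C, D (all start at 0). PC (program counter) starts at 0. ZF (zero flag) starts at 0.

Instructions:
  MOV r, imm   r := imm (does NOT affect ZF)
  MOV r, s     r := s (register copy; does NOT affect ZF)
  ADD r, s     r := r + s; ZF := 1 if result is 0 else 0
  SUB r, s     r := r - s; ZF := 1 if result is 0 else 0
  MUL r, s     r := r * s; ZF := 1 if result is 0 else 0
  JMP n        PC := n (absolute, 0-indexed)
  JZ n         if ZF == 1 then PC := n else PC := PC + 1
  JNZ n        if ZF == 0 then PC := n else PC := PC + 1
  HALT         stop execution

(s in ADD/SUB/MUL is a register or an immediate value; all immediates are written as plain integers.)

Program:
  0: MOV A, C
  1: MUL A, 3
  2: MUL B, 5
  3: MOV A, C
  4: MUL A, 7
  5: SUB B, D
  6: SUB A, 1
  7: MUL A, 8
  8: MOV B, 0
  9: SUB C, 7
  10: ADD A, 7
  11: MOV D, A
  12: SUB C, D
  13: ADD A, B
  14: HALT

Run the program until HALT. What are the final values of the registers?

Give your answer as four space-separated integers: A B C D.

Step 1: PC=0 exec 'MOV A, C'. After: A=0 B=0 C=0 D=0 ZF=0 PC=1
Step 2: PC=1 exec 'MUL A, 3'. After: A=0 B=0 C=0 D=0 ZF=1 PC=2
Step 3: PC=2 exec 'MUL B, 5'. After: A=0 B=0 C=0 D=0 ZF=1 PC=3
Step 4: PC=3 exec 'MOV A, C'. After: A=0 B=0 C=0 D=0 ZF=1 PC=4
Step 5: PC=4 exec 'MUL A, 7'. After: A=0 B=0 C=0 D=0 ZF=1 PC=5
Step 6: PC=5 exec 'SUB B, D'. After: A=0 B=0 C=0 D=0 ZF=1 PC=6
Step 7: PC=6 exec 'SUB A, 1'. After: A=-1 B=0 C=0 D=0 ZF=0 PC=7
Step 8: PC=7 exec 'MUL A, 8'. After: A=-8 B=0 C=0 D=0 ZF=0 PC=8
Step 9: PC=8 exec 'MOV B, 0'. After: A=-8 B=0 C=0 D=0 ZF=0 PC=9
Step 10: PC=9 exec 'SUB C, 7'. After: A=-8 B=0 C=-7 D=0 ZF=0 PC=10
Step 11: PC=10 exec 'ADD A, 7'. After: A=-1 B=0 C=-7 D=0 ZF=0 PC=11
Step 12: PC=11 exec 'MOV D, A'. After: A=-1 B=0 C=-7 D=-1 ZF=0 PC=12
Step 13: PC=12 exec 'SUB C, D'. After: A=-1 B=0 C=-6 D=-1 ZF=0 PC=13
Step 14: PC=13 exec 'ADD A, B'. After: A=-1 B=0 C=-6 D=-1 ZF=0 PC=14
Step 15: PC=14 exec 'HALT'. After: A=-1 B=0 C=-6 D=-1 ZF=0 PC=14 HALTED

Answer: -1 0 -6 -1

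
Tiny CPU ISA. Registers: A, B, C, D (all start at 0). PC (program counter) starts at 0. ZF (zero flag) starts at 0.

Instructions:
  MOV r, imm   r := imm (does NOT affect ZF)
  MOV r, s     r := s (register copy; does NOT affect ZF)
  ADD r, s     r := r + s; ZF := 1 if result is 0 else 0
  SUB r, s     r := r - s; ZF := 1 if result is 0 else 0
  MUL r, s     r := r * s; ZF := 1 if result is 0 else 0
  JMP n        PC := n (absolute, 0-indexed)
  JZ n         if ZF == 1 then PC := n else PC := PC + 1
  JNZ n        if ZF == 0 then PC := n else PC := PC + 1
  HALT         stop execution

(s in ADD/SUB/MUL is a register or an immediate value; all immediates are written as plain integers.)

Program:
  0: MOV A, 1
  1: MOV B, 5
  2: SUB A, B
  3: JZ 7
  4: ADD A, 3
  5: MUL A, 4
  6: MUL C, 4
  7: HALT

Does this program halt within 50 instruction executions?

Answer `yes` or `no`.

Step 1: PC=0 exec 'MOV A, 1'. After: A=1 B=0 C=0 D=0 ZF=0 PC=1
Step 2: PC=1 exec 'MOV B, 5'. After: A=1 B=5 C=0 D=0 ZF=0 PC=2
Step 3: PC=2 exec 'SUB A, B'. After: A=-4 B=5 C=0 D=0 ZF=0 PC=3
Step 4: PC=3 exec 'JZ 7'. After: A=-4 B=5 C=0 D=0 ZF=0 PC=4
Step 5: PC=4 exec 'ADD A, 3'. After: A=-1 B=5 C=0 D=0 ZF=0 PC=5
Step 6: PC=5 exec 'MUL A, 4'. After: A=-4 B=5 C=0 D=0 ZF=0 PC=6
Step 7: PC=6 exec 'MUL C, 4'. After: A=-4 B=5 C=0 D=0 ZF=1 PC=7
Step 8: PC=7 exec 'HALT'. After: A=-4 B=5 C=0 D=0 ZF=1 PC=7 HALTED

Answer: yes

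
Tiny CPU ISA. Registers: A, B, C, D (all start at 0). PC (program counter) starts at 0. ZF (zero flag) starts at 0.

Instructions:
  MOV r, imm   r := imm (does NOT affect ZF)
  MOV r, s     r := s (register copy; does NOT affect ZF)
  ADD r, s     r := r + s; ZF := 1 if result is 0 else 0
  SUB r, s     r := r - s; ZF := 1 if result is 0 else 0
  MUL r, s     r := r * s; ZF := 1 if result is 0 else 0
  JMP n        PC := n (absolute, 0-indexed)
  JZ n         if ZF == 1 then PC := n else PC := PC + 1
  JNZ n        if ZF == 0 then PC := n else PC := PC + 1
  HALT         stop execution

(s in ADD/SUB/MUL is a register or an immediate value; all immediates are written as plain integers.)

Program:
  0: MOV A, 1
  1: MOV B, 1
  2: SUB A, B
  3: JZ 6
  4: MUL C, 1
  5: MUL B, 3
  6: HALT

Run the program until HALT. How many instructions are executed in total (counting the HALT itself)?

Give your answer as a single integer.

Step 1: PC=0 exec 'MOV A, 1'. After: A=1 B=0 C=0 D=0 ZF=0 PC=1
Step 2: PC=1 exec 'MOV B, 1'. After: A=1 B=1 C=0 D=0 ZF=0 PC=2
Step 3: PC=2 exec 'SUB A, B'. After: A=0 B=1 C=0 D=0 ZF=1 PC=3
Step 4: PC=3 exec 'JZ 6'. After: A=0 B=1 C=0 D=0 ZF=1 PC=6
Step 5: PC=6 exec 'HALT'. After: A=0 B=1 C=0 D=0 ZF=1 PC=6 HALTED
Total instructions executed: 5

Answer: 5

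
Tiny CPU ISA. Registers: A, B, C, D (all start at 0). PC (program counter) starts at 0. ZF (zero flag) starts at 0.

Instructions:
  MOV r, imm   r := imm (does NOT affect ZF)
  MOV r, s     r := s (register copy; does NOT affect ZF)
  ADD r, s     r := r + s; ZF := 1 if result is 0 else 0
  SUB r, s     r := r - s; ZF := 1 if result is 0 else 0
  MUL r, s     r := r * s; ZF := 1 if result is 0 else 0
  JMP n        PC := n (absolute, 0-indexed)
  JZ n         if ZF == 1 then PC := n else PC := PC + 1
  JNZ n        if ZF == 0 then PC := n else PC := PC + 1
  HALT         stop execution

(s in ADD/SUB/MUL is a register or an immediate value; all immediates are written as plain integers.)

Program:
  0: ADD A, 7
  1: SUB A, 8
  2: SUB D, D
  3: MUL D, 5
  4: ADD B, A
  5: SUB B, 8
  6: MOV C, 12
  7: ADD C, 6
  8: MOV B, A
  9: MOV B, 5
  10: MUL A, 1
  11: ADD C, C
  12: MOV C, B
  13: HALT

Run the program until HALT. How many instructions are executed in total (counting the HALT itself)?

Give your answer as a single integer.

Answer: 14

Derivation:
Step 1: PC=0 exec 'ADD A, 7'. After: A=7 B=0 C=0 D=0 ZF=0 PC=1
Step 2: PC=1 exec 'SUB A, 8'. After: A=-1 B=0 C=0 D=0 ZF=0 PC=2
Step 3: PC=2 exec 'SUB D, D'. After: A=-1 B=0 C=0 D=0 ZF=1 PC=3
Step 4: PC=3 exec 'MUL D, 5'. After: A=-1 B=0 C=0 D=0 ZF=1 PC=4
Step 5: PC=4 exec 'ADD B, A'. After: A=-1 B=-1 C=0 D=0 ZF=0 PC=5
Step 6: PC=5 exec 'SUB B, 8'. After: A=-1 B=-9 C=0 D=0 ZF=0 PC=6
Step 7: PC=6 exec 'MOV C, 12'. After: A=-1 B=-9 C=12 D=0 ZF=0 PC=7
Step 8: PC=7 exec 'ADD C, 6'. After: A=-1 B=-9 C=18 D=0 ZF=0 PC=8
Step 9: PC=8 exec 'MOV B, A'. After: A=-1 B=-1 C=18 D=0 ZF=0 PC=9
Step 10: PC=9 exec 'MOV B, 5'. After: A=-1 B=5 C=18 D=0 ZF=0 PC=10
Step 11: PC=10 exec 'MUL A, 1'. After: A=-1 B=5 C=18 D=0 ZF=0 PC=11
Step 12: PC=11 exec 'ADD C, C'. After: A=-1 B=5 C=36 D=0 ZF=0 PC=12
Step 13: PC=12 exec 'MOV C, B'. After: A=-1 B=5 C=5 D=0 ZF=0 PC=13
Step 14: PC=13 exec 'HALT'. After: A=-1 B=5 C=5 D=0 ZF=0 PC=13 HALTED
Total instructions executed: 14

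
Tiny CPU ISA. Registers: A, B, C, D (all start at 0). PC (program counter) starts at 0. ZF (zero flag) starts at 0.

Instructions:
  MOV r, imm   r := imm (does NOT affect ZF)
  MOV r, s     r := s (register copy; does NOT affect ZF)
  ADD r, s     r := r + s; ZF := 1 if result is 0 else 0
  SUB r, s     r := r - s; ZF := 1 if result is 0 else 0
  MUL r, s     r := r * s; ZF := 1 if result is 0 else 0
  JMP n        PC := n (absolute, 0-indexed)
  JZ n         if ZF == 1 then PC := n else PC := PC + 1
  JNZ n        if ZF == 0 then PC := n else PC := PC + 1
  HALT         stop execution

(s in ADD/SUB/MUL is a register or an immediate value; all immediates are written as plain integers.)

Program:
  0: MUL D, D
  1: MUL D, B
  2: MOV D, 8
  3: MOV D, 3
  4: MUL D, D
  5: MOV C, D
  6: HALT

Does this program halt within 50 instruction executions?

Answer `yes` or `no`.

Step 1: PC=0 exec 'MUL D, D'. After: A=0 B=0 C=0 D=0 ZF=1 PC=1
Step 2: PC=1 exec 'MUL D, B'. After: A=0 B=0 C=0 D=0 ZF=1 PC=2
Step 3: PC=2 exec 'MOV D, 8'. After: A=0 B=0 C=0 D=8 ZF=1 PC=3
Step 4: PC=3 exec 'MOV D, 3'. After: A=0 B=0 C=0 D=3 ZF=1 PC=4
Step 5: PC=4 exec 'MUL D, D'. After: A=0 B=0 C=0 D=9 ZF=0 PC=5
Step 6: PC=5 exec 'MOV C, D'. After: A=0 B=0 C=9 D=9 ZF=0 PC=6
Step 7: PC=6 exec 'HALT'. After: A=0 B=0 C=9 D=9 ZF=0 PC=6 HALTED

Answer: yes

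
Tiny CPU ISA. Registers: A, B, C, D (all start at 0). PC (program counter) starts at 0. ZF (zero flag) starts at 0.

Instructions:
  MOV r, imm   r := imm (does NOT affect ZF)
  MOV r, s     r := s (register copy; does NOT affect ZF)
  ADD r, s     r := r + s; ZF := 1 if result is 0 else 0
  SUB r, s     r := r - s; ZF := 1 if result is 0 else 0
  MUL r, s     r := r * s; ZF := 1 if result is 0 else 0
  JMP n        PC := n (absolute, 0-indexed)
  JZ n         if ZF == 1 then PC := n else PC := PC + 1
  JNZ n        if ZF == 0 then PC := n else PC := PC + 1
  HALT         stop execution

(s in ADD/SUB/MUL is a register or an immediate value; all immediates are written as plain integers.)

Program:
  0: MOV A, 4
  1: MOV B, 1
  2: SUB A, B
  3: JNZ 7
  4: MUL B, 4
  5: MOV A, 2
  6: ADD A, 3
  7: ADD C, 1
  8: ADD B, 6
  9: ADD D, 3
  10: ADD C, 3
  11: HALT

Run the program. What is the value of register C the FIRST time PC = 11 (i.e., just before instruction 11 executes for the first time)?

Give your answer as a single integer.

Step 1: PC=0 exec 'MOV A, 4'. After: A=4 B=0 C=0 D=0 ZF=0 PC=1
Step 2: PC=1 exec 'MOV B, 1'. After: A=4 B=1 C=0 D=0 ZF=0 PC=2
Step 3: PC=2 exec 'SUB A, B'. After: A=3 B=1 C=0 D=0 ZF=0 PC=3
Step 4: PC=3 exec 'JNZ 7'. After: A=3 B=1 C=0 D=0 ZF=0 PC=7
Step 5: PC=7 exec 'ADD C, 1'. After: A=3 B=1 C=1 D=0 ZF=0 PC=8
Step 6: PC=8 exec 'ADD B, 6'. After: A=3 B=7 C=1 D=0 ZF=0 PC=9
Step 7: PC=9 exec 'ADD D, 3'. After: A=3 B=7 C=1 D=3 ZF=0 PC=10
Step 8: PC=10 exec 'ADD C, 3'. After: A=3 B=7 C=4 D=3 ZF=0 PC=11
First time PC=11: C=4

4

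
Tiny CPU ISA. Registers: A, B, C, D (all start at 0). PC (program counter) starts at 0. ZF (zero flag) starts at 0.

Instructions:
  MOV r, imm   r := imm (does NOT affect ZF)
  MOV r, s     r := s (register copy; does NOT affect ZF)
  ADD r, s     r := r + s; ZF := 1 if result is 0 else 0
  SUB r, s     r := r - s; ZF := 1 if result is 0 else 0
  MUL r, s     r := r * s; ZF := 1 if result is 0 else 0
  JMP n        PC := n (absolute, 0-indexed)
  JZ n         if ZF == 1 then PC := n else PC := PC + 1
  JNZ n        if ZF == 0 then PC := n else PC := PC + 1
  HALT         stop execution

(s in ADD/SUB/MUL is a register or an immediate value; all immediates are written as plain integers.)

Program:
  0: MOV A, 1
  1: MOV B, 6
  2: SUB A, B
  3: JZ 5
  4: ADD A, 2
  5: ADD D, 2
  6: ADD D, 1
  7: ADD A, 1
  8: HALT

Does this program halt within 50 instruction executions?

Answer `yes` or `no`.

Answer: yes

Derivation:
Step 1: PC=0 exec 'MOV A, 1'. After: A=1 B=0 C=0 D=0 ZF=0 PC=1
Step 2: PC=1 exec 'MOV B, 6'. After: A=1 B=6 C=0 D=0 ZF=0 PC=2
Step 3: PC=2 exec 'SUB A, B'. After: A=-5 B=6 C=0 D=0 ZF=0 PC=3
Step 4: PC=3 exec 'JZ 5'. After: A=-5 B=6 C=0 D=0 ZF=0 PC=4
Step 5: PC=4 exec 'ADD A, 2'. After: A=-3 B=6 C=0 D=0 ZF=0 PC=5
Step 6: PC=5 exec 'ADD D, 2'. After: A=-3 B=6 C=0 D=2 ZF=0 PC=6
Step 7: PC=6 exec 'ADD D, 1'. After: A=-3 B=6 C=0 D=3 ZF=0 PC=7
Step 8: PC=7 exec 'ADD A, 1'. After: A=-2 B=6 C=0 D=3 ZF=0 PC=8
Step 9: PC=8 exec 'HALT'. After: A=-2 B=6 C=0 D=3 ZF=0 PC=8 HALTED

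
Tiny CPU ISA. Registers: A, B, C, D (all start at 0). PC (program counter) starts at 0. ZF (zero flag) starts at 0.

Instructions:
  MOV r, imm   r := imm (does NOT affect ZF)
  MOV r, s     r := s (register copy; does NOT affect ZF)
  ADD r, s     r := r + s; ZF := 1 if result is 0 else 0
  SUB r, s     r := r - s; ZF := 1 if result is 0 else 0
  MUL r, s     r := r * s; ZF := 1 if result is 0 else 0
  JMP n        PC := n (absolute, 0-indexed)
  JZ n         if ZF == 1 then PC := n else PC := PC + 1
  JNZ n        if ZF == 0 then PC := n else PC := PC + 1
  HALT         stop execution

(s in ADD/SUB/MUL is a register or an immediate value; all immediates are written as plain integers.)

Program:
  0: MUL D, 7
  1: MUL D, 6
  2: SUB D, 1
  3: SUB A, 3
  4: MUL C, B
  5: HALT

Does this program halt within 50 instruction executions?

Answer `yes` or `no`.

Answer: yes

Derivation:
Step 1: PC=0 exec 'MUL D, 7'. After: A=0 B=0 C=0 D=0 ZF=1 PC=1
Step 2: PC=1 exec 'MUL D, 6'. After: A=0 B=0 C=0 D=0 ZF=1 PC=2
Step 3: PC=2 exec 'SUB D, 1'. After: A=0 B=0 C=0 D=-1 ZF=0 PC=3
Step 4: PC=3 exec 'SUB A, 3'. After: A=-3 B=0 C=0 D=-1 ZF=0 PC=4
Step 5: PC=4 exec 'MUL C, B'. After: A=-3 B=0 C=0 D=-1 ZF=1 PC=5
Step 6: PC=5 exec 'HALT'. After: A=-3 B=0 C=0 D=-1 ZF=1 PC=5 HALTED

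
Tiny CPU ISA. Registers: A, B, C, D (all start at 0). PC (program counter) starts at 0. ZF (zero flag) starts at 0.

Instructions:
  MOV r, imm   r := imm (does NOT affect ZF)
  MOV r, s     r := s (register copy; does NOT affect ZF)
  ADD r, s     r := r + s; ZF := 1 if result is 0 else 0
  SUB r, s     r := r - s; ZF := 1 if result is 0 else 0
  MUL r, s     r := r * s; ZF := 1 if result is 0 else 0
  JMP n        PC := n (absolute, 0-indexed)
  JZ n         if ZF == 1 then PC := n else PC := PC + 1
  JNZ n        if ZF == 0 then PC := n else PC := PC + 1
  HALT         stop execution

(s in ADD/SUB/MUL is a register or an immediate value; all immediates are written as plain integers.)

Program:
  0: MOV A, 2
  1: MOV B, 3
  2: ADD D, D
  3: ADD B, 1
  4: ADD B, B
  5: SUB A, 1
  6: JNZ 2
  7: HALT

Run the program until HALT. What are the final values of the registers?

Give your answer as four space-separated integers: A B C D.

Answer: 0 18 0 0

Derivation:
Step 1: PC=0 exec 'MOV A, 2'. After: A=2 B=0 C=0 D=0 ZF=0 PC=1
Step 2: PC=1 exec 'MOV B, 3'. After: A=2 B=3 C=0 D=0 ZF=0 PC=2
Step 3: PC=2 exec 'ADD D, D'. After: A=2 B=3 C=0 D=0 ZF=1 PC=3
Step 4: PC=3 exec 'ADD B, 1'. After: A=2 B=4 C=0 D=0 ZF=0 PC=4
Step 5: PC=4 exec 'ADD B, B'. After: A=2 B=8 C=0 D=0 ZF=0 PC=5
Step 6: PC=5 exec 'SUB A, 1'. After: A=1 B=8 C=0 D=0 ZF=0 PC=6
Step 7: PC=6 exec 'JNZ 2'. After: A=1 B=8 C=0 D=0 ZF=0 PC=2
Step 8: PC=2 exec 'ADD D, D'. After: A=1 B=8 C=0 D=0 ZF=1 PC=3
Step 9: PC=3 exec 'ADD B, 1'. After: A=1 B=9 C=0 D=0 ZF=0 PC=4
Step 10: PC=4 exec 'ADD B, B'. After: A=1 B=18 C=0 D=0 ZF=0 PC=5
Step 11: PC=5 exec 'SUB A, 1'. After: A=0 B=18 C=0 D=0 ZF=1 PC=6
Step 12: PC=6 exec 'JNZ 2'. After: A=0 B=18 C=0 D=0 ZF=1 PC=7
Step 13: PC=7 exec 'HALT'. After: A=0 B=18 C=0 D=0 ZF=1 PC=7 HALTED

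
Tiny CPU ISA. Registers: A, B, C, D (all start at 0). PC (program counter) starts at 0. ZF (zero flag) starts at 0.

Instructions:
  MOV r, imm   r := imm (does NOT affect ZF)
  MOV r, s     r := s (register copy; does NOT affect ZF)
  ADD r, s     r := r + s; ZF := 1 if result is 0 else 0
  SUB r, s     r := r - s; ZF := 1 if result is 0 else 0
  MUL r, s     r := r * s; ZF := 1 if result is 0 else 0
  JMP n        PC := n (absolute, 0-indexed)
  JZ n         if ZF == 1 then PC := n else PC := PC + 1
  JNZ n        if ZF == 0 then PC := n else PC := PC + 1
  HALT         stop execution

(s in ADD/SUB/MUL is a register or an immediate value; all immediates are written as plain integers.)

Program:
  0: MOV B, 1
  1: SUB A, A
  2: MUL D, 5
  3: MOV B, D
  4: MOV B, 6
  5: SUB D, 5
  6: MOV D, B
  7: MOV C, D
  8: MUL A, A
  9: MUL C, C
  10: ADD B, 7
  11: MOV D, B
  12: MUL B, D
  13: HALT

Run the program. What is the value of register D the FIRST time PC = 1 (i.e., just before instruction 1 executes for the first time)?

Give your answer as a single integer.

Step 1: PC=0 exec 'MOV B, 1'. After: A=0 B=1 C=0 D=0 ZF=0 PC=1
First time PC=1: D=0

0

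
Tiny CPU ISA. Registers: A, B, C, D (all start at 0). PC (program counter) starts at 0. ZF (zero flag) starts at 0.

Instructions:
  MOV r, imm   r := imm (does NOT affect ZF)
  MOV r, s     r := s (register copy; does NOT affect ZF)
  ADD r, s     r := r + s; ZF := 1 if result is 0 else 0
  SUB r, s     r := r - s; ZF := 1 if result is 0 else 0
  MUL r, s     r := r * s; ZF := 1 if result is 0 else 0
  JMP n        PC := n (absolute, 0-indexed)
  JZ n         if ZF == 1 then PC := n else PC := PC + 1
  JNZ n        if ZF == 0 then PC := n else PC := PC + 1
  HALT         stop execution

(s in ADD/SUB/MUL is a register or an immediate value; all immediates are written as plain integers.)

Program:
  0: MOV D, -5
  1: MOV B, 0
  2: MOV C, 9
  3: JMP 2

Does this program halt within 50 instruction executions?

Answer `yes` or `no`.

Answer: no

Derivation:
Step 1: PC=0 exec 'MOV D, -5'. After: A=0 B=0 C=0 D=-5 ZF=0 PC=1
Step 2: PC=1 exec 'MOV B, 0'. After: A=0 B=0 C=0 D=-5 ZF=0 PC=2
Step 3: PC=2 exec 'MOV C, 9'. After: A=0 B=0 C=9 D=-5 ZF=0 PC=3
Step 4: PC=3 exec 'JMP 2'. After: A=0 B=0 C=9 D=-5 ZF=0 PC=2
Step 5: PC=2 exec 'MOV C, 9'. After: A=0 B=0 C=9 D=-5 ZF=0 PC=3
State after step 5 equals state after step 3: the program is in a cycle of length 2 and will never halt.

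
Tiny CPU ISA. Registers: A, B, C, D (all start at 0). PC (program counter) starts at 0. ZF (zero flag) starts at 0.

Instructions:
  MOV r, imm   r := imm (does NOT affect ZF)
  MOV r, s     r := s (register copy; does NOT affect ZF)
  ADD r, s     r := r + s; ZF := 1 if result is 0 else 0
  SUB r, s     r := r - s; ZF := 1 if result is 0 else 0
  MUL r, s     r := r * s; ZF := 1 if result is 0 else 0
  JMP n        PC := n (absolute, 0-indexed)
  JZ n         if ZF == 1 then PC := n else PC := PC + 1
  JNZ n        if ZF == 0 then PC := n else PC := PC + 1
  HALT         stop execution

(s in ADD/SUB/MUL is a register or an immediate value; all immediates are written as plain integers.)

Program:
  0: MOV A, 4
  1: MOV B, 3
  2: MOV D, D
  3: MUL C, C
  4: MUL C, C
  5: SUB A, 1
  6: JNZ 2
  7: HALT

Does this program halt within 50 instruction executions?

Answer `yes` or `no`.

Step 1: PC=0 exec 'MOV A, 4'. After: A=4 B=0 C=0 D=0 ZF=0 PC=1
Step 2: PC=1 exec 'MOV B, 3'. After: A=4 B=3 C=0 D=0 ZF=0 PC=2
Step 3: PC=2 exec 'MOV D, D'. After: A=4 B=3 C=0 D=0 ZF=0 PC=3
Step 4: PC=3 exec 'MUL C, C'. After: A=4 B=3 C=0 D=0 ZF=1 PC=4
Step 5: PC=4 exec 'MUL C, C'. After: A=4 B=3 C=0 D=0 ZF=1 PC=5
Step 6: PC=5 exec 'SUB A, 1'. After: A=3 B=3 C=0 D=0 ZF=0 PC=6
Step 7: PC=6 exec 'JNZ 2'. After: A=3 B=3 C=0 D=0 ZF=0 PC=2
Step 8: PC=2 exec 'MOV D, D'. After: A=3 B=3 C=0 D=0 ZF=0 PC=3
Step 9: PC=3 exec 'MUL C, C'. After: A=3 B=3 C=0 D=0 ZF=1 PC=4
Step 10: PC=4 exec 'MUL C, C'. After: A=3 B=3 C=0 D=0 ZF=1 PC=5
Step 11: PC=5 exec 'SUB A, 1'. After: A=2 B=3 C=0 D=0 ZF=0 PC=6
Step 12: PC=6 exec 'JNZ 2'. After: A=2 B=3 C=0 D=0 ZF=0 PC=2
Step 13: PC=2 exec 'MOV D, D'. After: A=2 B=3 C=0 D=0 ZF=0 PC=3
Step 14: PC=3 exec 'MUL C, C'. After: A=2 B=3 C=0 D=0 ZF=1 PC=4
Step 15: PC=4 exec 'MUL C, C'. After: A=2 B=3 C=0 D=0 ZF=1 PC=5
Step 16: PC=5 exec 'SUB A, 1'. After: A=1 B=3 C=0 D=0 ZF=0 PC=6
Step 17: PC=6 exec 'JNZ 2'. After: A=1 B=3 C=0 D=0 ZF=0 PC=2
Step 18: PC=2 exec 'MOV D, D'. After: A=1 B=3 C=0 D=0 ZF=0 PC=3
Step 19: PC=3 exec 'MUL C, C'. After: A=1 B=3 C=0 D=0 ZF=1 PC=4
Step 20: PC=4 exec 'MUL C, C'. After: A=1 B=3 C=0 D=0 ZF=1 PC=5
Step 21: PC=5 exec 'SUB A, 1'. After: A=0 B=3 C=0 D=0 ZF=1 PC=6
Step 22: PC=6 exec 'JNZ 2'. After: A=0 B=3 C=0 D=0 ZF=1 PC=7
Step 23: PC=7 exec 'HALT'. After: A=0 B=3 C=0 D=0 ZF=1 PC=7 HALTED

Answer: yes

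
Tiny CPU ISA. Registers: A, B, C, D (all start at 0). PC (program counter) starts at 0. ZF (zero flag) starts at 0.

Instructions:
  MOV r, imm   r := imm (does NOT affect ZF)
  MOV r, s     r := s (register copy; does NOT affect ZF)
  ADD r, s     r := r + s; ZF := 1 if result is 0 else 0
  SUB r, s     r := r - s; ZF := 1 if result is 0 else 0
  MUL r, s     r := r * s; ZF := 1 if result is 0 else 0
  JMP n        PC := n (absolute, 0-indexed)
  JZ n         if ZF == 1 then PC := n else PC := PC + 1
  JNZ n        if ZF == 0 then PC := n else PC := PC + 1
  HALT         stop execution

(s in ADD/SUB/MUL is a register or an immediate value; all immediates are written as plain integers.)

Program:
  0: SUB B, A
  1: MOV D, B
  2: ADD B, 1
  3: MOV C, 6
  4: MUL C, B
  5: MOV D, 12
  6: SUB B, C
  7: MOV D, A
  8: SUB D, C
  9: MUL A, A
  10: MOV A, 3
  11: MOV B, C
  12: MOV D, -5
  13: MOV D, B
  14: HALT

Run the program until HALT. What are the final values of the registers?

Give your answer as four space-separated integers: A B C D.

Answer: 3 6 6 6

Derivation:
Step 1: PC=0 exec 'SUB B, A'. After: A=0 B=0 C=0 D=0 ZF=1 PC=1
Step 2: PC=1 exec 'MOV D, B'. After: A=0 B=0 C=0 D=0 ZF=1 PC=2
Step 3: PC=2 exec 'ADD B, 1'. After: A=0 B=1 C=0 D=0 ZF=0 PC=3
Step 4: PC=3 exec 'MOV C, 6'. After: A=0 B=1 C=6 D=0 ZF=0 PC=4
Step 5: PC=4 exec 'MUL C, B'. After: A=0 B=1 C=6 D=0 ZF=0 PC=5
Step 6: PC=5 exec 'MOV D, 12'. After: A=0 B=1 C=6 D=12 ZF=0 PC=6
Step 7: PC=6 exec 'SUB B, C'. After: A=0 B=-5 C=6 D=12 ZF=0 PC=7
Step 8: PC=7 exec 'MOV D, A'. After: A=0 B=-5 C=6 D=0 ZF=0 PC=8
Step 9: PC=8 exec 'SUB D, C'. After: A=0 B=-5 C=6 D=-6 ZF=0 PC=9
Step 10: PC=9 exec 'MUL A, A'. After: A=0 B=-5 C=6 D=-6 ZF=1 PC=10
Step 11: PC=10 exec 'MOV A, 3'. After: A=3 B=-5 C=6 D=-6 ZF=1 PC=11
Step 12: PC=11 exec 'MOV B, C'. After: A=3 B=6 C=6 D=-6 ZF=1 PC=12
Step 13: PC=12 exec 'MOV D, -5'. After: A=3 B=6 C=6 D=-5 ZF=1 PC=13
Step 14: PC=13 exec 'MOV D, B'. After: A=3 B=6 C=6 D=6 ZF=1 PC=14
Step 15: PC=14 exec 'HALT'. After: A=3 B=6 C=6 D=6 ZF=1 PC=14 HALTED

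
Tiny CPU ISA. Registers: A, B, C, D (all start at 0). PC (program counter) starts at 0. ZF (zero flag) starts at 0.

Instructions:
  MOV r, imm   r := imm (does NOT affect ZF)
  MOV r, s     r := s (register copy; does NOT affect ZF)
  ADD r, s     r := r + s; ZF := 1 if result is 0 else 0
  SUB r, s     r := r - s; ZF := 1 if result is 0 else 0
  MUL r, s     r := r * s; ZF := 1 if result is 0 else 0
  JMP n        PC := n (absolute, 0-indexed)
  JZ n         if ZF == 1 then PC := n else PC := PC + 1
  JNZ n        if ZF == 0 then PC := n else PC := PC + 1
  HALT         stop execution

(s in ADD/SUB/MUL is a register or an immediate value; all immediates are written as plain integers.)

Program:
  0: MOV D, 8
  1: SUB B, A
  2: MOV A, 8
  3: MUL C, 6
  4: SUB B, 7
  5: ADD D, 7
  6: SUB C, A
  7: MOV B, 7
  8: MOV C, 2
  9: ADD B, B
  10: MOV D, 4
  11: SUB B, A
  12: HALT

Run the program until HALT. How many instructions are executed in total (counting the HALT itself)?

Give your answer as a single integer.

Answer: 13

Derivation:
Step 1: PC=0 exec 'MOV D, 8'. After: A=0 B=0 C=0 D=8 ZF=0 PC=1
Step 2: PC=1 exec 'SUB B, A'. After: A=0 B=0 C=0 D=8 ZF=1 PC=2
Step 3: PC=2 exec 'MOV A, 8'. After: A=8 B=0 C=0 D=8 ZF=1 PC=3
Step 4: PC=3 exec 'MUL C, 6'. After: A=8 B=0 C=0 D=8 ZF=1 PC=4
Step 5: PC=4 exec 'SUB B, 7'. After: A=8 B=-7 C=0 D=8 ZF=0 PC=5
Step 6: PC=5 exec 'ADD D, 7'. After: A=8 B=-7 C=0 D=15 ZF=0 PC=6
Step 7: PC=6 exec 'SUB C, A'. After: A=8 B=-7 C=-8 D=15 ZF=0 PC=7
Step 8: PC=7 exec 'MOV B, 7'. After: A=8 B=7 C=-8 D=15 ZF=0 PC=8
Step 9: PC=8 exec 'MOV C, 2'. After: A=8 B=7 C=2 D=15 ZF=0 PC=9
Step 10: PC=9 exec 'ADD B, B'. After: A=8 B=14 C=2 D=15 ZF=0 PC=10
Step 11: PC=10 exec 'MOV D, 4'. After: A=8 B=14 C=2 D=4 ZF=0 PC=11
Step 12: PC=11 exec 'SUB B, A'. After: A=8 B=6 C=2 D=4 ZF=0 PC=12
Step 13: PC=12 exec 'HALT'. After: A=8 B=6 C=2 D=4 ZF=0 PC=12 HALTED
Total instructions executed: 13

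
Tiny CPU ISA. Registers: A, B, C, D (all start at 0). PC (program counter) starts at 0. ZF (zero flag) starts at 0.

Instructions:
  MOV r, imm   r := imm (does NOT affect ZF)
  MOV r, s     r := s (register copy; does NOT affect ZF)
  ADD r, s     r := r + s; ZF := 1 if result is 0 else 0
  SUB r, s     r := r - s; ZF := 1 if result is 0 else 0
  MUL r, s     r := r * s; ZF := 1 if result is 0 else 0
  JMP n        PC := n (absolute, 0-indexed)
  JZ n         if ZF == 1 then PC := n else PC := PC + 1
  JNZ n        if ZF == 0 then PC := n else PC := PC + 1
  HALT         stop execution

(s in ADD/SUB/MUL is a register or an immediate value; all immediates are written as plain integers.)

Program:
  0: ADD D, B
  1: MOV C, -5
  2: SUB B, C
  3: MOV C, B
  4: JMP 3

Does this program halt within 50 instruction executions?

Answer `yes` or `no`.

Answer: no

Derivation:
Step 1: PC=0 exec 'ADD D, B'. After: A=0 B=0 C=0 D=0 ZF=1 PC=1
Step 2: PC=1 exec 'MOV C, -5'. After: A=0 B=0 C=-5 D=0 ZF=1 PC=2
Step 3: PC=2 exec 'SUB B, C'. After: A=0 B=5 C=-5 D=0 ZF=0 PC=3
Step 4: PC=3 exec 'MOV C, B'. After: A=0 B=5 C=5 D=0 ZF=0 PC=4
Step 5: PC=4 exec 'JMP 3'. After: A=0 B=5 C=5 D=0 ZF=0 PC=3
Step 6: PC=3 exec 'MOV C, B'. After: A=0 B=5 C=5 D=0 ZF=0 PC=4
State after step 6 equals state after step 4: the program is in a cycle of length 2 and will never halt.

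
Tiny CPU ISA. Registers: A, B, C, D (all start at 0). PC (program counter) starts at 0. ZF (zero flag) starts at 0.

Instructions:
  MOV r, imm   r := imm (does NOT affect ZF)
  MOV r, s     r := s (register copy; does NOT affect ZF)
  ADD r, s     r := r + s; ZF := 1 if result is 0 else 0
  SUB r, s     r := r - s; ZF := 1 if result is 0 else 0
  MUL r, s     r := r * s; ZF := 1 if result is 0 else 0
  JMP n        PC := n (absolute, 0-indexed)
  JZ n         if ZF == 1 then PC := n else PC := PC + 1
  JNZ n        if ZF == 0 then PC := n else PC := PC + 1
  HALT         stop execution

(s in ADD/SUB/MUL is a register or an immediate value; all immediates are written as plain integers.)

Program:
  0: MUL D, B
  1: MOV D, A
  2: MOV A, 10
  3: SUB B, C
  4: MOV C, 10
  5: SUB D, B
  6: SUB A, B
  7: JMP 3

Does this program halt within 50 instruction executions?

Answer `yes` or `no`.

Answer: no

Derivation:
Step 1: PC=0 exec 'MUL D, B'. After: A=0 B=0 C=0 D=0 ZF=1 PC=1
Step 2: PC=1 exec 'MOV D, A'. After: A=0 B=0 C=0 D=0 ZF=1 PC=2
Step 3: PC=2 exec 'MOV A, 10'. After: A=10 B=0 C=0 D=0 ZF=1 PC=3
Step 4: PC=3 exec 'SUB B, C'. After: A=10 B=0 C=0 D=0 ZF=1 PC=4
Step 5: PC=4 exec 'MOV C, 10'. After: A=10 B=0 C=10 D=0 ZF=1 PC=5
Step 6: PC=5 exec 'SUB D, B'. After: A=10 B=0 C=10 D=0 ZF=1 PC=6
Step 7: PC=6 exec 'SUB A, B'. After: A=10 B=0 C=10 D=0 ZF=0 PC=7
Step 8: PC=7 exec 'JMP 3'. After: A=10 B=0 C=10 D=0 ZF=0 PC=3
Step 9: PC=3 exec 'SUB B, C'. After: A=10 B=-10 C=10 D=0 ZF=0 PC=4
Step 10: PC=4 exec 'MOV C, 10'. After: A=10 B=-10 C=10 D=0 ZF=0 PC=5
Step 11: PC=5 exec 'SUB D, B'. After: A=10 B=-10 C=10 D=10 ZF=0 PC=6
Step 12: PC=6 exec 'SUB A, B'. After: A=20 B=-10 C=10 D=10 ZF=0 PC=7
Step 13: PC=7 exec 'JMP 3'. After: A=20 B=-10 C=10 D=10 ZF=0 PC=3
Step 14: PC=3 exec 'SUB B, C'. After: A=20 B=-20 C=10 D=10 ZF=0 PC=4
Step 15: PC=4 exec 'MOV C, 10'. After: A=20 B=-20 C=10 D=10 ZF=0 PC=5
After 50 steps: not halted. PC revisits the same instructions with no path to HALT; will never halt.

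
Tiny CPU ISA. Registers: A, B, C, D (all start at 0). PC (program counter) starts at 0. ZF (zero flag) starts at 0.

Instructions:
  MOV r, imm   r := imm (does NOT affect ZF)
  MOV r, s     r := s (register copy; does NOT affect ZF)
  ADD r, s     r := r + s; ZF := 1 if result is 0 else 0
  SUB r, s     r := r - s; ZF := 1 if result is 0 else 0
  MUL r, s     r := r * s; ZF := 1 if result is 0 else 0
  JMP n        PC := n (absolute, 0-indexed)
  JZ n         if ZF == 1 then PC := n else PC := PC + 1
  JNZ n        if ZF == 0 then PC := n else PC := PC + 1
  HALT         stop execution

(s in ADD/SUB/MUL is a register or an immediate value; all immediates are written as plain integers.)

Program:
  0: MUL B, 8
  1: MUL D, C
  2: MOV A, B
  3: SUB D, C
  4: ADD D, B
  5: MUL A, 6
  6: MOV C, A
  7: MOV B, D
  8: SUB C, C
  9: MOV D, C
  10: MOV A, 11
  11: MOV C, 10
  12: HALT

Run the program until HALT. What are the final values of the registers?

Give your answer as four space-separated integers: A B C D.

Step 1: PC=0 exec 'MUL B, 8'. After: A=0 B=0 C=0 D=0 ZF=1 PC=1
Step 2: PC=1 exec 'MUL D, C'. After: A=0 B=0 C=0 D=0 ZF=1 PC=2
Step 3: PC=2 exec 'MOV A, B'. After: A=0 B=0 C=0 D=0 ZF=1 PC=3
Step 4: PC=3 exec 'SUB D, C'. After: A=0 B=0 C=0 D=0 ZF=1 PC=4
Step 5: PC=4 exec 'ADD D, B'. After: A=0 B=0 C=0 D=0 ZF=1 PC=5
Step 6: PC=5 exec 'MUL A, 6'. After: A=0 B=0 C=0 D=0 ZF=1 PC=6
Step 7: PC=6 exec 'MOV C, A'. After: A=0 B=0 C=0 D=0 ZF=1 PC=7
Step 8: PC=7 exec 'MOV B, D'. After: A=0 B=0 C=0 D=0 ZF=1 PC=8
Step 9: PC=8 exec 'SUB C, C'. After: A=0 B=0 C=0 D=0 ZF=1 PC=9
Step 10: PC=9 exec 'MOV D, C'. After: A=0 B=0 C=0 D=0 ZF=1 PC=10
Step 11: PC=10 exec 'MOV A, 11'. After: A=11 B=0 C=0 D=0 ZF=1 PC=11
Step 12: PC=11 exec 'MOV C, 10'. After: A=11 B=0 C=10 D=0 ZF=1 PC=12
Step 13: PC=12 exec 'HALT'. After: A=11 B=0 C=10 D=0 ZF=1 PC=12 HALTED

Answer: 11 0 10 0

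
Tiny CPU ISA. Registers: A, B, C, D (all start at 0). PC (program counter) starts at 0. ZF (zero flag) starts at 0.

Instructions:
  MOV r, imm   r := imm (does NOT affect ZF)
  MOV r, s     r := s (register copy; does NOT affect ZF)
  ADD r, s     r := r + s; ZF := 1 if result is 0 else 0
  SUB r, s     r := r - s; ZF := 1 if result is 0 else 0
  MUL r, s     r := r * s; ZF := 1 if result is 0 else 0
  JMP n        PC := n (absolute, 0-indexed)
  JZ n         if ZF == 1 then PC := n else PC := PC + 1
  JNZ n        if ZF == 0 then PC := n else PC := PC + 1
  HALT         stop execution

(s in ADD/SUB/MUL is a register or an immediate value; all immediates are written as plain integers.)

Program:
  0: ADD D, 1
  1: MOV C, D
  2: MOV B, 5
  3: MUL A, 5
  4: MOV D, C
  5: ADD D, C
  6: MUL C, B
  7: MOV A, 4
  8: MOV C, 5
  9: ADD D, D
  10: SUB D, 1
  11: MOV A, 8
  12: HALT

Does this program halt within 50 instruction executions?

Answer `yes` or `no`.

Answer: yes

Derivation:
Step 1: PC=0 exec 'ADD D, 1'. After: A=0 B=0 C=0 D=1 ZF=0 PC=1
Step 2: PC=1 exec 'MOV C, D'. After: A=0 B=0 C=1 D=1 ZF=0 PC=2
Step 3: PC=2 exec 'MOV B, 5'. After: A=0 B=5 C=1 D=1 ZF=0 PC=3
Step 4: PC=3 exec 'MUL A, 5'. After: A=0 B=5 C=1 D=1 ZF=1 PC=4
Step 5: PC=4 exec 'MOV D, C'. After: A=0 B=5 C=1 D=1 ZF=1 PC=5
Step 6: PC=5 exec 'ADD D, C'. After: A=0 B=5 C=1 D=2 ZF=0 PC=6
Step 7: PC=6 exec 'MUL C, B'. After: A=0 B=5 C=5 D=2 ZF=0 PC=7
Step 8: PC=7 exec 'MOV A, 4'. After: A=4 B=5 C=5 D=2 ZF=0 PC=8
Step 9: PC=8 exec 'MOV C, 5'. After: A=4 B=5 C=5 D=2 ZF=0 PC=9
Step 10: PC=9 exec 'ADD D, D'. After: A=4 B=5 C=5 D=4 ZF=0 PC=10
Step 11: PC=10 exec 'SUB D, 1'. After: A=4 B=5 C=5 D=3 ZF=0 PC=11
Step 12: PC=11 exec 'MOV A, 8'. After: A=8 B=5 C=5 D=3 ZF=0 PC=12
Step 13: PC=12 exec 'HALT'. After: A=8 B=5 C=5 D=3 ZF=0 PC=12 HALTED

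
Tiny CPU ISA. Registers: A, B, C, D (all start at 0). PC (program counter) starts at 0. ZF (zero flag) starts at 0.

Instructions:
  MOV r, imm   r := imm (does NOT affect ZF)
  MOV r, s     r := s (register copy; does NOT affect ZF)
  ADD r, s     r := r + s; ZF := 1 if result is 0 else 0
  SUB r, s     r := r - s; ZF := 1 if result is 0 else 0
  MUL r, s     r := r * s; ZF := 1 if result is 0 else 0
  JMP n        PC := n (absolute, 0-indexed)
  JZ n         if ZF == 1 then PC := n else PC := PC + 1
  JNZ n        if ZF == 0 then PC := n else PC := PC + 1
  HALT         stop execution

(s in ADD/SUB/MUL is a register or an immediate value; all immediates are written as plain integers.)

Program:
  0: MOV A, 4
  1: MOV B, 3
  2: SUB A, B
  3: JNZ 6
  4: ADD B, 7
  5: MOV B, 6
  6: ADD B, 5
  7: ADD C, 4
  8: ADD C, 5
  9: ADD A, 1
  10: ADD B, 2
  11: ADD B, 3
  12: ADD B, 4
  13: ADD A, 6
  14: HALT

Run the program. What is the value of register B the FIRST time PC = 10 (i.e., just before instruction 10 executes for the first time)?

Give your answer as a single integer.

Step 1: PC=0 exec 'MOV A, 4'. After: A=4 B=0 C=0 D=0 ZF=0 PC=1
Step 2: PC=1 exec 'MOV B, 3'. After: A=4 B=3 C=0 D=0 ZF=0 PC=2
Step 3: PC=2 exec 'SUB A, B'. After: A=1 B=3 C=0 D=0 ZF=0 PC=3
Step 4: PC=3 exec 'JNZ 6'. After: A=1 B=3 C=0 D=0 ZF=0 PC=6
Step 5: PC=6 exec 'ADD B, 5'. After: A=1 B=8 C=0 D=0 ZF=0 PC=7
Step 6: PC=7 exec 'ADD C, 4'. After: A=1 B=8 C=4 D=0 ZF=0 PC=8
Step 7: PC=8 exec 'ADD C, 5'. After: A=1 B=8 C=9 D=0 ZF=0 PC=9
Step 8: PC=9 exec 'ADD A, 1'. After: A=2 B=8 C=9 D=0 ZF=0 PC=10
First time PC=10: B=8

8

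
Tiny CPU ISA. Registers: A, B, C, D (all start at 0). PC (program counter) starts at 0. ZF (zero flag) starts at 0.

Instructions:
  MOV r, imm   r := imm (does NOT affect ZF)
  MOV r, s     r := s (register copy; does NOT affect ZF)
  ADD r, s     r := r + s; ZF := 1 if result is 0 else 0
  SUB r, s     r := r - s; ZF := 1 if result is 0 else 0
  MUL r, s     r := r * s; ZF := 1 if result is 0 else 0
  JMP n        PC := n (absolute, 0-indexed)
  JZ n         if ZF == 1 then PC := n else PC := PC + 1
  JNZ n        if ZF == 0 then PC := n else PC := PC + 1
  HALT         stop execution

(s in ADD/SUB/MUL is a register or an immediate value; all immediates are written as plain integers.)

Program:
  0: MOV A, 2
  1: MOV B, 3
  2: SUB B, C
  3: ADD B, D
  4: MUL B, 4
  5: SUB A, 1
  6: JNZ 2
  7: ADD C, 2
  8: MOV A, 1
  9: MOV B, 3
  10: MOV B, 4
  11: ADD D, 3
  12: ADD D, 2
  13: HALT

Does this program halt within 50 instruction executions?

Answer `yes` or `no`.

Step 1: PC=0 exec 'MOV A, 2'. After: A=2 B=0 C=0 D=0 ZF=0 PC=1
Step 2: PC=1 exec 'MOV B, 3'. After: A=2 B=3 C=0 D=0 ZF=0 PC=2
Step 3: PC=2 exec 'SUB B, C'. After: A=2 B=3 C=0 D=0 ZF=0 PC=3
Step 4: PC=3 exec 'ADD B, D'. After: A=2 B=3 C=0 D=0 ZF=0 PC=4
Step 5: PC=4 exec 'MUL B, 4'. After: A=2 B=12 C=0 D=0 ZF=0 PC=5
Step 6: PC=5 exec 'SUB A, 1'. After: A=1 B=12 C=0 D=0 ZF=0 PC=6
Step 7: PC=6 exec 'JNZ 2'. After: A=1 B=12 C=0 D=0 ZF=0 PC=2
Step 8: PC=2 exec 'SUB B, C'. After: A=1 B=12 C=0 D=0 ZF=0 PC=3
Step 9: PC=3 exec 'ADD B, D'. After: A=1 B=12 C=0 D=0 ZF=0 PC=4
Step 10: PC=4 exec 'MUL B, 4'. After: A=1 B=48 C=0 D=0 ZF=0 PC=5
Step 11: PC=5 exec 'SUB A, 1'. After: A=0 B=48 C=0 D=0 ZF=1 PC=6
Step 12: PC=6 exec 'JNZ 2'. After: A=0 B=48 C=0 D=0 ZF=1 PC=7
Step 13: PC=7 exec 'ADD C, 2'. After: A=0 B=48 C=2 D=0 ZF=0 PC=8
Step 14: PC=8 exec 'MOV A, 1'. After: A=1 B=48 C=2 D=0 ZF=0 PC=9
Step 15: PC=9 exec 'MOV B, 3'. After: A=1 B=3 C=2 D=0 ZF=0 PC=10
Step 16: PC=10 exec 'MOV B, 4'. After: A=1 B=4 C=2 D=0 ZF=0 PC=11
Step 17: PC=11 exec 'ADD D, 3'. After: A=1 B=4 C=2 D=3 ZF=0 PC=12
Step 18: PC=12 exec 'ADD D, 2'. After: A=1 B=4 C=2 D=5 ZF=0 PC=13
Step 19: PC=13 exec 'HALT'. After: A=1 B=4 C=2 D=5 ZF=0 PC=13 HALTED

Answer: yes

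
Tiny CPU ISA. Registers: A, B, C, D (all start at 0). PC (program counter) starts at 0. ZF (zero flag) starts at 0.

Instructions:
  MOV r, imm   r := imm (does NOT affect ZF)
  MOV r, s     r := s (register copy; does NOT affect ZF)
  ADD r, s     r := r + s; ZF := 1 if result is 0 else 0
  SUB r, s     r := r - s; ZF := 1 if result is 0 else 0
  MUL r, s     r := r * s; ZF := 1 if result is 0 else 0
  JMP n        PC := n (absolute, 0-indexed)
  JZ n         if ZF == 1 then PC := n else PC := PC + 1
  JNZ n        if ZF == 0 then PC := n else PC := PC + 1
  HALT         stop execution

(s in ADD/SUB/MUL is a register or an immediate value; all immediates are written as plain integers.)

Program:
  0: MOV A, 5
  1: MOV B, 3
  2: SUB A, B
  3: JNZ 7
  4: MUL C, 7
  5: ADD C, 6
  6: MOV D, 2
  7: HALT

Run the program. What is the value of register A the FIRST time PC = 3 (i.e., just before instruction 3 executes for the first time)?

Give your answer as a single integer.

Step 1: PC=0 exec 'MOV A, 5'. After: A=5 B=0 C=0 D=0 ZF=0 PC=1
Step 2: PC=1 exec 'MOV B, 3'. After: A=5 B=3 C=0 D=0 ZF=0 PC=2
Step 3: PC=2 exec 'SUB A, B'. After: A=2 B=3 C=0 D=0 ZF=0 PC=3
First time PC=3: A=2

2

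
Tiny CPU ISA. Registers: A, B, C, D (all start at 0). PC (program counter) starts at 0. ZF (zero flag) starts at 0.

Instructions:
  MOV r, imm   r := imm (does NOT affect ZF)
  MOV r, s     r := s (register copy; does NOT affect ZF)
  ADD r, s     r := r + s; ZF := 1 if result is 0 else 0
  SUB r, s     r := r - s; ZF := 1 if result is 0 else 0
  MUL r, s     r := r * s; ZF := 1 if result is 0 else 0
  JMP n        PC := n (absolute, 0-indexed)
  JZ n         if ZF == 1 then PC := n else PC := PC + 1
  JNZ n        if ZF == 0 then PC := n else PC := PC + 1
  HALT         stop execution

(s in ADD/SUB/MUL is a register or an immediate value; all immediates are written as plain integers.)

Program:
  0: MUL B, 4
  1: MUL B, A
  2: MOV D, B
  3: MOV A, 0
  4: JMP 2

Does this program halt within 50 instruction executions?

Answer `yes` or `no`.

Step 1: PC=0 exec 'MUL B, 4'. After: A=0 B=0 C=0 D=0 ZF=1 PC=1
Step 2: PC=1 exec 'MUL B, A'. After: A=0 B=0 C=0 D=0 ZF=1 PC=2
Step 3: PC=2 exec 'MOV D, B'. After: A=0 B=0 C=0 D=0 ZF=1 PC=3
Step 4: PC=3 exec 'MOV A, 0'. After: A=0 B=0 C=0 D=0 ZF=1 PC=4
Step 5: PC=4 exec 'JMP 2'. After: A=0 B=0 C=0 D=0 ZF=1 PC=2
State after step 5 equals state after step 2: the program is in a cycle of length 3 and will never halt.

Answer: no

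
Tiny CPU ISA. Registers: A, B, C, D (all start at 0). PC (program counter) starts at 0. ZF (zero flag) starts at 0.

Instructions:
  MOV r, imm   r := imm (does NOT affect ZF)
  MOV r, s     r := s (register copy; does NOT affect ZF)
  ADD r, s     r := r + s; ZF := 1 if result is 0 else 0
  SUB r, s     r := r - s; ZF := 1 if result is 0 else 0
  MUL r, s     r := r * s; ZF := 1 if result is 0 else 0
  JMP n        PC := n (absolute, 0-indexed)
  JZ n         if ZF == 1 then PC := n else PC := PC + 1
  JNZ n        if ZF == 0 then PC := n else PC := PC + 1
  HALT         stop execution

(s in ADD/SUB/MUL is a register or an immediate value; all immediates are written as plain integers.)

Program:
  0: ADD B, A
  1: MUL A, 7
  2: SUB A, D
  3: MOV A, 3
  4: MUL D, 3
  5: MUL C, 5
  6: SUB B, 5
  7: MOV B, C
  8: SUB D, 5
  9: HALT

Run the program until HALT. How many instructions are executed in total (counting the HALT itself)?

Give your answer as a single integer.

Answer: 10

Derivation:
Step 1: PC=0 exec 'ADD B, A'. After: A=0 B=0 C=0 D=0 ZF=1 PC=1
Step 2: PC=1 exec 'MUL A, 7'. After: A=0 B=0 C=0 D=0 ZF=1 PC=2
Step 3: PC=2 exec 'SUB A, D'. After: A=0 B=0 C=0 D=0 ZF=1 PC=3
Step 4: PC=3 exec 'MOV A, 3'. After: A=3 B=0 C=0 D=0 ZF=1 PC=4
Step 5: PC=4 exec 'MUL D, 3'. After: A=3 B=0 C=0 D=0 ZF=1 PC=5
Step 6: PC=5 exec 'MUL C, 5'. After: A=3 B=0 C=0 D=0 ZF=1 PC=6
Step 7: PC=6 exec 'SUB B, 5'. After: A=3 B=-5 C=0 D=0 ZF=0 PC=7
Step 8: PC=7 exec 'MOV B, C'. After: A=3 B=0 C=0 D=0 ZF=0 PC=8
Step 9: PC=8 exec 'SUB D, 5'. After: A=3 B=0 C=0 D=-5 ZF=0 PC=9
Step 10: PC=9 exec 'HALT'. After: A=3 B=0 C=0 D=-5 ZF=0 PC=9 HALTED
Total instructions executed: 10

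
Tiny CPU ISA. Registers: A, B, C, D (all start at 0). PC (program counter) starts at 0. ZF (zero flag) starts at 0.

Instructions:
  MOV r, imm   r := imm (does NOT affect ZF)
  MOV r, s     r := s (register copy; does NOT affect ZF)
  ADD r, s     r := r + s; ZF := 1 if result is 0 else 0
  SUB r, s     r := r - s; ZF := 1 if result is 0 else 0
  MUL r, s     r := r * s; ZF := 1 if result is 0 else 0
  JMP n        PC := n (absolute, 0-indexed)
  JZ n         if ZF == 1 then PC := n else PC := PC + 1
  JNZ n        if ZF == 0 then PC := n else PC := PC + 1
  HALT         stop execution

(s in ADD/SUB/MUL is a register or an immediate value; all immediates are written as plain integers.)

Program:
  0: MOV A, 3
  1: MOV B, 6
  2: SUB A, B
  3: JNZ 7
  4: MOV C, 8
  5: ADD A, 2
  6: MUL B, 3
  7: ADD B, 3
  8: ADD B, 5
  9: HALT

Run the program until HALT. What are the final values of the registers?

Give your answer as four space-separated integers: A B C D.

Answer: -3 14 0 0

Derivation:
Step 1: PC=0 exec 'MOV A, 3'. After: A=3 B=0 C=0 D=0 ZF=0 PC=1
Step 2: PC=1 exec 'MOV B, 6'. After: A=3 B=6 C=0 D=0 ZF=0 PC=2
Step 3: PC=2 exec 'SUB A, B'. After: A=-3 B=6 C=0 D=0 ZF=0 PC=3
Step 4: PC=3 exec 'JNZ 7'. After: A=-3 B=6 C=0 D=0 ZF=0 PC=7
Step 5: PC=7 exec 'ADD B, 3'. After: A=-3 B=9 C=0 D=0 ZF=0 PC=8
Step 6: PC=8 exec 'ADD B, 5'. After: A=-3 B=14 C=0 D=0 ZF=0 PC=9
Step 7: PC=9 exec 'HALT'. After: A=-3 B=14 C=0 D=0 ZF=0 PC=9 HALTED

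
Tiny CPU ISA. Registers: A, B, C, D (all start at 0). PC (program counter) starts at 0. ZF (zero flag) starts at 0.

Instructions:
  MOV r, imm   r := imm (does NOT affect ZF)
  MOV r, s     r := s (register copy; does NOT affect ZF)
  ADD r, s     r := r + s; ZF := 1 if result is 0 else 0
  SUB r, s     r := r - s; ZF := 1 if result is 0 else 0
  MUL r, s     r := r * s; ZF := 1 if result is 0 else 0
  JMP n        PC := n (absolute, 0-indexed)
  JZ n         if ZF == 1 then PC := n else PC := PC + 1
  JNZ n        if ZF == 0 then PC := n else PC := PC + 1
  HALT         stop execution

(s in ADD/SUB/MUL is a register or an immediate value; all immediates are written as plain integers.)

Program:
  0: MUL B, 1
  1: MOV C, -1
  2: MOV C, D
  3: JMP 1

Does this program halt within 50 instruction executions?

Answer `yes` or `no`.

Step 1: PC=0 exec 'MUL B, 1'. After: A=0 B=0 C=0 D=0 ZF=1 PC=1
Step 2: PC=1 exec 'MOV C, -1'. After: A=0 B=0 C=-1 D=0 ZF=1 PC=2
Step 3: PC=2 exec 'MOV C, D'. After: A=0 B=0 C=0 D=0 ZF=1 PC=3
Step 4: PC=3 exec 'JMP 1'. After: A=0 B=0 C=0 D=0 ZF=1 PC=1
State after step 4 equals state after step 1: the program is in a cycle of length 3 and will never halt.

Answer: no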